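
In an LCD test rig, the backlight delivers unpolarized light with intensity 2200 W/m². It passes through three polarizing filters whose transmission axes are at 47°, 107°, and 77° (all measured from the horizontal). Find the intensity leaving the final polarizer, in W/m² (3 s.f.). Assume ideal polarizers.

Unpolarized light through the first polarizer → I₁ = 2200 W/m²/2 = 1100 W/m², polarized at 47°.
I₂ = I₁ · cos²(60°) = 1100 · 0.25 = 275 W/m².
I₃ = I₂ · cos²(30°) = 275 · 0.75 = 206.3 W/m².

I ≈ 206 W/m²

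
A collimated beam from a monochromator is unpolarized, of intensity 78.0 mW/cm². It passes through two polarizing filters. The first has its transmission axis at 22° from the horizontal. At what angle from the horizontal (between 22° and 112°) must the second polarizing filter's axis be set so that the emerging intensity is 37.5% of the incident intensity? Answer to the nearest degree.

θ ≈ 52°

Unpolarized light through the first polarizer → I₁ = ½ I₀, now polarized at 22°.
Need I₂/I₀ = 0.375, so cos²(θ − 22°) = 0.375 / 0.5 = 0.75.
θ − 22° = arccos(√0.75) = 30.0°, giving θ ≈ 22 + 30.0 = 52.0°.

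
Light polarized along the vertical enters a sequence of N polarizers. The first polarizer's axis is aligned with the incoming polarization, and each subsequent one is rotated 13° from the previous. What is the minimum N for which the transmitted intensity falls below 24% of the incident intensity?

First polarizer is aligned with the polarization: full transmission.
Each further stage multiplies by cos²(13°) = 0.9494.
After N polarizers: T = 0.9494^(N−1). Require T < 0.24 ⇒ N−1 > ln(0.24)/ln(0.9494) = 27.48, so N−1 ≥ 28 and N = 29.
Check: N=29 gives T = 0.2336 < 0.24; N=28 gives T = 0.2461.

N = 29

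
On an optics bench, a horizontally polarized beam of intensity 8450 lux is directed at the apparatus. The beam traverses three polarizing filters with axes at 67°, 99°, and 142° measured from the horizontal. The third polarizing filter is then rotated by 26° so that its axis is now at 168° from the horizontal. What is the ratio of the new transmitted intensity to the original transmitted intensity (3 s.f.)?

I_new/I_old ≈ 0.240

Before rotation:
I₁ = I₀ cos²(67° − 0°) = I₀ cos²(67°) = 0.1527 I₀.
I₂ = I₁ cos²(99° − 67°) = 0.1527 I₀ · cos²(32°) = 0.1098 I₀.
I₃ = I₂ cos²(142° − 99°) = 0.1098 I₀ · cos²(43°) = 0.05873 I₀.
After rotation:
I₁ = I₀ cos²(67° − 0°) = I₀ cos²(67°) = 0.1527 I₀.
I₂ = I₁ cos²(99° − 67°) = 0.1527 I₀ · cos²(32°) = 0.1098 I₀.
I₃ = I₂ cos²(168° − 99°) = 0.1098 I₀ · cos²(69°) = 0.0141 I₀.
Ratio = 0.0141 / 0.05873 = 0.2401.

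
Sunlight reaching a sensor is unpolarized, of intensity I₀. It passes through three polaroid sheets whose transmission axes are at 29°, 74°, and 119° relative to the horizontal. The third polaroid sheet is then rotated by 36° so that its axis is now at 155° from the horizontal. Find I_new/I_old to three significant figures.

Before rotation:
Unpolarized light through the first polarizer → I₁ = ½ I₀, now polarized at 29°.
I₂ = I₁ cos²(74° − 29°) = 0.5 I₀ · cos²(45°) = 0.25 I₀.
I₃ = I₂ cos²(119° − 74°) = 0.25 I₀ · cos²(45°) = 0.125 I₀.
After rotation:
Unpolarized light through the first polarizer → I₁ = ½ I₀, now polarized at 29°.
I₂ = I₁ cos²(74° − 29°) = 0.5 I₀ · cos²(45°) = 0.25 I₀.
I₃ = I₂ cos²(155° − 74°) = 0.25 I₀ · cos²(81°) = 0.006118 I₀.
Ratio = 0.006118 / 0.125 = 0.04894.

I_new/I_old ≈ 0.0489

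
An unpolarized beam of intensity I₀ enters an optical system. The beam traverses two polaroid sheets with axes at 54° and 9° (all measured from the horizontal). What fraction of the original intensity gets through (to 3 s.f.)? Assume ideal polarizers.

Unpolarized light through the first polarizer → I₁ = ½ I₀, now polarized at 54°.
I₂ = I₁ cos²(9° − 54°) = 0.5 I₀ · cos²(45°) = 0.25 I₀.
Transmitted fraction = 0.25.

≈ 0.250 I₀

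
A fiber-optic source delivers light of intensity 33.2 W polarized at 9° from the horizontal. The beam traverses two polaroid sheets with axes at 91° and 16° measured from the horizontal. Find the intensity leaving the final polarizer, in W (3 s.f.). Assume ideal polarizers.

I₁ = 33.2 W · cos²(82°) = 0.6431 W.
I₂ = I₁ · cos²(75°) = 0.6431 · 0.06699 = 0.04308 W.

I ≈ 0.0431 W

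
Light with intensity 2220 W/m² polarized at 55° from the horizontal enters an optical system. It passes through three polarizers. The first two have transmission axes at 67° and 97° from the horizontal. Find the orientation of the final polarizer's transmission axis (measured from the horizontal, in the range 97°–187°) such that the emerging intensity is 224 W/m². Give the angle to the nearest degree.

By Malus's law, I₁ = I₀ cos²(67° − 55°) = I₀ cos²(12°) = 0.9568 I₀.
I₂ = I₁ cos²(97° − 67°) = 0.9568 I₀ · cos²(30°) = 0.7176 I₀.
Target fraction: 224 / 2220 W/m² = 0.1009 of I₀.
Need I₃/I₀ = 0.1009, so cos²(θ − 97°) = 0.1009 / 0.7176 = 0.1406.
θ − 97° = arccos(√0.1406) = 68.0°, giving θ ≈ 97 + 68.0 = 165.0°.

θ ≈ 165°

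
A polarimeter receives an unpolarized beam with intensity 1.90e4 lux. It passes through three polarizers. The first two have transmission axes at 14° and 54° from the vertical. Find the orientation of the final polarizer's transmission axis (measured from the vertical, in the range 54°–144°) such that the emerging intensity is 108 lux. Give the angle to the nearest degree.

θ ≈ 136°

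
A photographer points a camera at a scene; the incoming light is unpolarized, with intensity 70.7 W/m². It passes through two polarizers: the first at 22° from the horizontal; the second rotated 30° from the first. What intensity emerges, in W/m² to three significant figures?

I ≈ 26.5 W/m²

Unpolarized light through the first polarizer → I₁ = 70.7 W/m²/2 = 35.35 W/m², polarized at 22°.
I₂ = I₁ · cos²(30°) = 35.35 · 0.75 = 26.51 W/m².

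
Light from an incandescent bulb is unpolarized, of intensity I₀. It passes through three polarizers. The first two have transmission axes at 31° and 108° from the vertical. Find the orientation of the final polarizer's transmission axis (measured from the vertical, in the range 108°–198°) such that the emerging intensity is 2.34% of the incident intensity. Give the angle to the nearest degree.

θ ≈ 124°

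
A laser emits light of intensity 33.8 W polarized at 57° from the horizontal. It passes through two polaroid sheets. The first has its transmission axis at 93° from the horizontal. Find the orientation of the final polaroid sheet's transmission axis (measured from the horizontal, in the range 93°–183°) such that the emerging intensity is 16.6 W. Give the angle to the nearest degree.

θ ≈ 123°

By Malus's law, I₁ = I₀ cos²(93° − 57°) = I₀ cos²(36°) = 0.6545 I₀.
Target fraction: 16.6 / 33.8 W = 0.4911 of I₀.
Need I₂/I₀ = 0.4911, so cos²(θ − 93°) = 0.4911 / 0.6545 = 0.7504.
θ − 93° = arccos(√0.7504) = 30.0°, giving θ ≈ 93 + 30.0 = 123.0°.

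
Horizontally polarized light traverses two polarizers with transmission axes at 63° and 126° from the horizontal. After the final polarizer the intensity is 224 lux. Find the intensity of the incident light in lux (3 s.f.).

I₀ ≈ 5270 lux

I₁ = I₀ cos²(63° − 0°) = I₀ cos²(63°) = 0.2061 I₀.
I₂ = I₁ cos²(126° − 63°) = 0.2061 I₀ · cos²(63°) = 0.04248 I₀.
So 224 lux = 0.04248 I₀, giving I₀ = 224/0.04248 = 5273 lux.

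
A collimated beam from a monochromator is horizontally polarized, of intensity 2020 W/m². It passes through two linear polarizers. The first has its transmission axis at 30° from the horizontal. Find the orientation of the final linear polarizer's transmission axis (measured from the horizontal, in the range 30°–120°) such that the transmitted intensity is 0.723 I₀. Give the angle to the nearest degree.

θ ≈ 41°

By Malus's law, I₁ = I₀ cos²(30° − 0°) = I₀ cos²(30°) = 0.75 I₀.
Need I₂/I₀ = 0.723, so cos²(θ − 30°) = 0.723 / 0.75 = 0.964.
θ − 30° = arccos(√0.964) = 10.9°, giving θ ≈ 30 + 10.9 = 40.9°.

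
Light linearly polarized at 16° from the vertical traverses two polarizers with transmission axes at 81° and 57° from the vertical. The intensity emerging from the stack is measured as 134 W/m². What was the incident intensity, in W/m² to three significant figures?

By Malus's law, I₁ = I₀ cos²(81° − 16°) = I₀ cos²(65°) = 0.1786 I₀.
I₂ = I₁ cos²(57° − 81°) = 0.1786 I₀ · cos²(24°) = 0.1491 I₀.
So 134 W/m² = 0.1491 I₀, giving I₀ = 134/0.1491 = 899 W/m².

I₀ ≈ 899 W/m²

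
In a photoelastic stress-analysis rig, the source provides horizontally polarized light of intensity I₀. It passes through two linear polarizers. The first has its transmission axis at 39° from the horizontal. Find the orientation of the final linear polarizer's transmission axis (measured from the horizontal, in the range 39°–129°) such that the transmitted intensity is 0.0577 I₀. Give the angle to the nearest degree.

θ ≈ 111°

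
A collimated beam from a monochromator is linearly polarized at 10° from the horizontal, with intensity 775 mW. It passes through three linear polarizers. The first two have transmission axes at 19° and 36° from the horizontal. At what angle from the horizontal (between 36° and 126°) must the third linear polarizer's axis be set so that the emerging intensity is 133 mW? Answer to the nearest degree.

I₁ = I₀ cos²(19° − 10°) = I₀ cos²(9°) = 0.9755 I₀.
I₂ = I₁ cos²(36° − 19°) = 0.9755 I₀ · cos²(17°) = 0.8921 I₀.
Target fraction: 133 / 775 mW = 0.1716 of I₀.
Need I₃/I₀ = 0.1716, so cos²(θ − 36°) = 0.1716 / 0.8921 = 0.1924.
θ − 36° = arccos(√0.1924) = 64.0°, giving θ ≈ 36 + 64.0 = 100.0°.

θ ≈ 100°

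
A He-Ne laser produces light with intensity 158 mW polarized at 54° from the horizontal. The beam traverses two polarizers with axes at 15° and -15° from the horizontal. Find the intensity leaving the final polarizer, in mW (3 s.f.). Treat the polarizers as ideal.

I ≈ 71.6 mW

By Malus's law, I₁ = 158 mW · cos²(39°) = 95.43 mW.
I₂ = I₁ · cos²(30°) = 95.43 · 0.75 = 71.57 mW.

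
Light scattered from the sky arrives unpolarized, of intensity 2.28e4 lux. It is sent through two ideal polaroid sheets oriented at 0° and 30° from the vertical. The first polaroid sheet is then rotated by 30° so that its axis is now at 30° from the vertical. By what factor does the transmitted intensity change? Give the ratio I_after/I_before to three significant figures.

I_new/I_old ≈ 1.33

Before rotation:
Unpolarized light through the first polarizer → I₁ = ½ I₀, now polarized at 0°.
I₂ = I₁ cos²(30° − 0°) = 0.5 I₀ · cos²(30°) = 0.375 I₀.
After rotation:
Unpolarized light through the first polarizer → I₁ = ½ I₀, now polarized at 30°.
I₂ = I₁ cos²(30° − 30°) = 0.5 I₀ · cos²(0°) = 0.5 I₀.
Ratio = 0.5 / 0.375 = 1.333.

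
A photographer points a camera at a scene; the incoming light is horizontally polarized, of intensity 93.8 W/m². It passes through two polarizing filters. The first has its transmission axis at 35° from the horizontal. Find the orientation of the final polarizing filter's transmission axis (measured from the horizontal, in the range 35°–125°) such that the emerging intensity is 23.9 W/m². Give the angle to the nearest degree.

I₁ = I₀ cos²(35° − 0°) = I₀ cos²(35°) = 0.671 I₀.
Target fraction: 23.9 / 93.8 W/m² = 0.2548 of I₀.
Need I₂/I₀ = 0.2548, so cos²(θ − 35°) = 0.2548 / 0.671 = 0.3797.
θ − 35° = arccos(√0.3797) = 52.0°, giving θ ≈ 35 + 52.0 = 87.0°.

θ ≈ 87°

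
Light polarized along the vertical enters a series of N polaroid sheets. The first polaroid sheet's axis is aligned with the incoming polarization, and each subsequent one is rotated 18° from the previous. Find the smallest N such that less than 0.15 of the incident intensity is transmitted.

N = 20

First polarizer is aligned with the polarization: full transmission.
Each further stage multiplies by cos²(18°) = 0.9045.
After N polarizers: T = 0.9045^(N−1). Require T < 0.15 ⇒ N−1 > ln(0.15)/ln(0.9045) = 18.90, so N−1 ≥ 19 and N = 20.
Check: N=20 gives T = 0.1485 < 0.15; N=19 gives T = 0.1642.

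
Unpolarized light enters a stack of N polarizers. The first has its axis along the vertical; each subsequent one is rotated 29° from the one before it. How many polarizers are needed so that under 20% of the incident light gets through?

First polarizer halves the unpolarized light: factor 1/2.
Each further stage multiplies by cos²(29°) = 0.765.
After N polarizers: T = 0.5·0.765^(N−1). Require T < 0.20 ⇒ N−1 > ln(0.20/0.5)/ln(0.765) = 3.42, so N−1 ≥ 4 and N = 5.
Check: N=5 gives T = 0.1712 < 0.20; N=4 gives T = 0.2238.

N = 5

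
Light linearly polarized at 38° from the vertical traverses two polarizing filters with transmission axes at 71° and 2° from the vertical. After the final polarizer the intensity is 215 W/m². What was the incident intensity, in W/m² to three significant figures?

I₀ ≈ 2380 W/m²

By Malus's law, I₁ = I₀ cos²(71° − 38°) = I₀ cos²(33°) = 0.7034 I₀.
I₂ = I₁ cos²(2° − 71°) = 0.7034 I₀ · cos²(69°) = 0.09033 I₀.
So 215 W/m² = 0.09033 I₀, giving I₀ = 215/0.09033 = 2380 W/m².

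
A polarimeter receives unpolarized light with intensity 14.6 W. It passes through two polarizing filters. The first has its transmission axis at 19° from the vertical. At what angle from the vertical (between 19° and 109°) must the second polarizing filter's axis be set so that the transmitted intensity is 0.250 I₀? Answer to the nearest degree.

θ ≈ 64°

Unpolarized light through the first polarizer → I₁ = ½ I₀, now polarized at 19°.
Need I₂/I₀ = 0.25, so cos²(θ − 19°) = 0.25 / 0.5 = 0.5.
θ − 19° = arccos(√0.5) = 45.0°, giving θ ≈ 19 + 45.0 = 64.0°.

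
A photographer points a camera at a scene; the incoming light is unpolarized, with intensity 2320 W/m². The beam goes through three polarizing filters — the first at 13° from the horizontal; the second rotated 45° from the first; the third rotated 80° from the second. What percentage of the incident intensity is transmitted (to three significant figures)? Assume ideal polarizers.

Unpolarized light through the first polarizer → I₁ = 2320 W/m²/2 = 1160 W/m², polarized at 13°.
I₂ = I₁ · cos²(45°) = 1160 · 0.5 = 580 W/m².
I₃ = I₂ · cos²(80°) = 580 · 0.03015 = 17.49 W/m².
That is 0.7538% of the incident intensity.

≈ 0.754%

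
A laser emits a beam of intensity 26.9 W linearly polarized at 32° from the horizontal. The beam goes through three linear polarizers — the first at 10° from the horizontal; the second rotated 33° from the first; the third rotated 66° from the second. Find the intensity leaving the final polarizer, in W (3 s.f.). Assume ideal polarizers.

I ≈ 2.69 W

I₁ = 26.9 W · cos²(22°) = 23.13 W.
I₂ = I₁ · cos²(33°) = 23.13 · 0.7034 = 16.27 W.
I₃ = I₂ · cos²(66°) = 16.27 · 0.1654 = 2.691 W.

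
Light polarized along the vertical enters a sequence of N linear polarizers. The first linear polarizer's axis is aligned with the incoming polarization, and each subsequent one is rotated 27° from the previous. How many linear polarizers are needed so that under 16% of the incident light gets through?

N = 9

First polarizer is aligned with the polarization: full transmission.
Each further stage multiplies by cos²(27°) = 0.7939.
After N polarizers: T = 0.7939^(N−1). Require T < 0.16 ⇒ N−1 > ln(0.16)/ln(0.7939) = 7.94, so N−1 ≥ 8 and N = 9.
Check: N=9 gives T = 0.1578 < 0.16; N=8 gives T = 0.1988.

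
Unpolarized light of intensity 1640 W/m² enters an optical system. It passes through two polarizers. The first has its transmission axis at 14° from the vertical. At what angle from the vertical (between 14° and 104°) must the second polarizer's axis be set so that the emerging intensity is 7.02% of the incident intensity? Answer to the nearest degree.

Unpolarized light through the first polarizer → I₁ = ½ I₀, now polarized at 14°.
Need I₂/I₀ = 0.0702, so cos²(θ − 14°) = 0.0702 / 0.5 = 0.1404.
θ − 14° = arccos(√0.1404) = 68.0°, giving θ ≈ 14 + 68.0 = 82.0°.

θ ≈ 82°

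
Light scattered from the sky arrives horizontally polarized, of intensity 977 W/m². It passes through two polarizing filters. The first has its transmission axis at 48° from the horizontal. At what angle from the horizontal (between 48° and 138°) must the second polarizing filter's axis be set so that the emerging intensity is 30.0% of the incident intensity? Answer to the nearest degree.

θ ≈ 83°

By Malus's law, I₁ = I₀ cos²(48° − 0°) = I₀ cos²(48°) = 0.4477 I₀.
Need I₂/I₀ = 0.3, so cos²(θ − 48°) = 0.3 / 0.4477 = 0.67.
θ − 48° = arccos(√0.67) = 35.1°, giving θ ≈ 48 + 35.1 = 83.1°.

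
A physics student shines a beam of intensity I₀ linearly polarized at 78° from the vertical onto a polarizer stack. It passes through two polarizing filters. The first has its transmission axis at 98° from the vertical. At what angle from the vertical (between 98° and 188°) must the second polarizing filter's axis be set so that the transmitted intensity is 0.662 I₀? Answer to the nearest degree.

By Malus's law, I₁ = I₀ cos²(98° − 78°) = I₀ cos²(20°) = 0.883 I₀.
Need I₂/I₀ = 0.662, so cos²(θ − 98°) = 0.662 / 0.883 = 0.7497.
θ − 98° = arccos(√0.7497) = 30.0°, giving θ ≈ 98 + 30.0 = 128.0°.

θ ≈ 128°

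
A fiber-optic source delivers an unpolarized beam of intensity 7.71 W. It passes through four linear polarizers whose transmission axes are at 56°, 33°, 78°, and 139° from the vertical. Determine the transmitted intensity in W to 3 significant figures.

I ≈ 0.384 W

Unpolarized light through the first polarizer → I₁ = 7.71 W/2 = 3.855 W, polarized at 56°.
I₂ = I₁ · cos²(23°) = 3.855 · 0.8473 = 3.266 W.
I₃ = I₂ · cos²(45°) = 3.266 · 0.5 = 1.633 W.
I₄ = I₃ · cos²(61°) = 1.633 · 0.235 = 0.3839 W.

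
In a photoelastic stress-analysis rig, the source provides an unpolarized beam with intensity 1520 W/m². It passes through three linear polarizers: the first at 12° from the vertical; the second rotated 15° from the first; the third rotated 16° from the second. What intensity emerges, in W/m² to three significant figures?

I ≈ 655 W/m²

Unpolarized light through the first polarizer → I₁ = 1520 W/m²/2 = 760 W/m², polarized at 12°.
I₂ = I₁ · cos²(15°) = 760 · 0.933 = 709.1 W/m².
I₃ = I₂ · cos²(16°) = 709.1 · 0.924 = 655.2 W/m².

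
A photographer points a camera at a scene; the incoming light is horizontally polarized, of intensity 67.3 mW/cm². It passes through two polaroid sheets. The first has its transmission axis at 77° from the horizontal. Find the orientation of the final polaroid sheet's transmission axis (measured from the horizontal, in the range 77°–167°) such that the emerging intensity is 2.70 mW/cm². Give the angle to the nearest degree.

θ ≈ 104°

I₁ = I₀ cos²(77° − 0°) = I₀ cos²(77°) = 0.0506 I₀.
Target fraction: 2.70 / 67.3 mW/cm² = 0.04012 of I₀.
Need I₂/I₀ = 0.04012, so cos²(θ − 77°) = 0.04012 / 0.0506 = 0.7928.
θ − 77° = arccos(√0.7928) = 27.1°, giving θ ≈ 77 + 27.1 = 104.1°.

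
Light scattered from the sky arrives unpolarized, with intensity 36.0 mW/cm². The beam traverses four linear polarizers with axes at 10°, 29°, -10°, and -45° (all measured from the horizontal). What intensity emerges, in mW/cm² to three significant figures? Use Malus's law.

I ≈ 6.52 mW/cm²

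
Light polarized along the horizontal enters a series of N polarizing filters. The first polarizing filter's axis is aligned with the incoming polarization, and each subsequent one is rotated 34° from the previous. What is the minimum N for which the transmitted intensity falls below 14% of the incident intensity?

First polarizer is aligned with the polarization: full transmission.
Each further stage multiplies by cos²(34°) = 0.6873.
After N polarizers: T = 0.6873^(N−1). Require T < 0.14 ⇒ N−1 > ln(0.14)/ln(0.6873) = 5.24, so N−1 ≥ 6 and N = 7.
Check: N=7 gives T = 0.1054 < 0.14; N=6 gives T = 0.1534.

N = 7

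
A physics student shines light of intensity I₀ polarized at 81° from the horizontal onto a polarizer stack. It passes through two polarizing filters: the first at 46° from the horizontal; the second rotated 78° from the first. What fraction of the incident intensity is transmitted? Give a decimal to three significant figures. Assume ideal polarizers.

≈ 0.0290 I₀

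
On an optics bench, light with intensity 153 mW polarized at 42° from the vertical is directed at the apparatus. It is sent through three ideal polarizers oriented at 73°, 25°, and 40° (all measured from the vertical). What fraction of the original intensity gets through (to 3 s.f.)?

I/I₀ ≈ 0.307

I₁ = 153 mW · cos²(31°) = 112.4 mW.
I₂ = I₁ · cos²(48°) = 112.4 · 0.4477 = 50.33 mW.
I₃ = I₂ · cos²(15°) = 50.33 · 0.933 = 46.96 mW.
Transmitted fraction = 0.3069.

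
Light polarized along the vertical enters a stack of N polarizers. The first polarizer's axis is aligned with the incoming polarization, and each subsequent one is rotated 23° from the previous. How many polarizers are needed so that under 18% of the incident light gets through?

N = 12

First polarizer is aligned with the polarization: full transmission.
Each further stage multiplies by cos²(23°) = 0.8473.
After N polarizers: T = 0.8473^(N−1). Require T < 0.18 ⇒ N−1 > ln(0.18)/ln(0.8473) = 10.35, so N−1 ≥ 11 and N = 12.
Check: N=12 gives T = 0.1616 < 0.18; N=11 gives T = 0.1908.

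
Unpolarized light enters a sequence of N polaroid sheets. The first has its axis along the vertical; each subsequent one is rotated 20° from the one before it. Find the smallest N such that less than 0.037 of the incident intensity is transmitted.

N = 22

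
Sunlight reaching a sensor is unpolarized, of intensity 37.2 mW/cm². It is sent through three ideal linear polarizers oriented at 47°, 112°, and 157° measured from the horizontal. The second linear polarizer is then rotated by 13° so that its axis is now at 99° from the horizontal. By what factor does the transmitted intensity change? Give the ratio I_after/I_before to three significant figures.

I_new/I_old ≈ 1.19

Before rotation:
Unpolarized light through the first polarizer → I₁ = ½ I₀, now polarized at 47°.
I₂ = I₁ cos²(112° − 47°) = 0.5 I₀ · cos²(65°) = 0.0893 I₀.
I₃ = I₂ cos²(157° − 112°) = 0.0893 I₀ · cos²(45°) = 0.04465 I₀.
After rotation:
Unpolarized light through the first polarizer → I₁ = ½ I₀, now polarized at 47°.
I₂ = I₁ cos²(99° − 47°) = 0.5 I₀ · cos²(52°) = 0.1895 I₀.
I₃ = I₂ cos²(157° − 99°) = 0.1895 I₀ · cos²(58°) = 0.05322 I₀.
Ratio = 0.05322 / 0.04465 = 1.192.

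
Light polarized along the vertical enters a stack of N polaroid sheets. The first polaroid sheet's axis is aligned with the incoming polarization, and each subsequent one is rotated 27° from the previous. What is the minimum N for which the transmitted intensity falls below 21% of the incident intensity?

N = 8

First polarizer is aligned with the polarization: full transmission.
Each further stage multiplies by cos²(27°) = 0.7939.
After N polarizers: T = 0.7939^(N−1). Require T < 0.21 ⇒ N−1 > ln(0.21)/ln(0.7939) = 6.76, so N−1 ≥ 7 and N = 8.
Check: N=8 gives T = 0.1988 < 0.21; N=7 gives T = 0.2504.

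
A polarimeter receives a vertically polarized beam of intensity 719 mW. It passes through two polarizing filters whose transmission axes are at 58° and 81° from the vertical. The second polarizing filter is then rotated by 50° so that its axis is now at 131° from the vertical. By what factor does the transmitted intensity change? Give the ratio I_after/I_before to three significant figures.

Before rotation:
I₁ = I₀ cos²(58° − 0°) = I₀ cos²(58°) = 0.2808 I₀.
I₂ = I₁ cos²(81° − 58°) = 0.2808 I₀ · cos²(23°) = 0.2379 I₀.
After rotation:
I₁ = I₀ cos²(58° − 0°) = I₀ cos²(58°) = 0.2808 I₀.
I₂ = I₁ cos²(131° − 58°) = 0.2808 I₀ · cos²(73°) = 0.024 I₀.
Ratio = 0.024 / 0.2379 = 0.1009.

I_new/I_old ≈ 0.101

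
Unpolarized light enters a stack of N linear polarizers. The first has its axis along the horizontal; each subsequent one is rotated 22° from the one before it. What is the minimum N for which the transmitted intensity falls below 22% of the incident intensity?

First polarizer halves the unpolarized light: factor 1/2.
Each further stage multiplies by cos²(22°) = 0.8597.
After N polarizers: T = 0.5·0.8597^(N−1). Require T < 0.22 ⇒ N−1 > ln(0.22/0.5)/ln(0.8597) = 5.43, so N−1 ≥ 6 and N = 7.
Check: N=7 gives T = 0.2018 < 0.22; N=6 gives T = 0.2348.

N = 7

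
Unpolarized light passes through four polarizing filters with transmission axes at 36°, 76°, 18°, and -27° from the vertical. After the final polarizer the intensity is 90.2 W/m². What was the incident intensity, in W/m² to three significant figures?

I₀ ≈ 2190 W/m²

Unpolarized light through the first polarizer → I₁ = ½ I₀, now polarized at 36°.
I₂ = I₁ cos²(76° − 36°) = 0.5 I₀ · cos²(40°) = 0.2934 I₀.
I₃ = I₂ cos²(18° − 76°) = 0.2934 I₀ · cos²(58°) = 0.08239 I₀.
I₄ = I₃ cos²(-27° − 18°) = 0.08239 I₀ · cos²(45°) = 0.0412 I₀.
So 90.2 W/m² = 0.0412 I₀, giving I₀ = 90.2/0.0412 = 2189 W/m².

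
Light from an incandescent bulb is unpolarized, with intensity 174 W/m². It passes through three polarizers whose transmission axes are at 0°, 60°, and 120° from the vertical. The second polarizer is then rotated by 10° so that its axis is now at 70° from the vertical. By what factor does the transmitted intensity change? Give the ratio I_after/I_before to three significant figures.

I_new/I_old ≈ 0.773

Before rotation:
Unpolarized light through the first polarizer → I₁ = ½ I₀, now polarized at 0°.
I₂ = I₁ cos²(60° − 0°) = 0.5 I₀ · cos²(60°) = 0.125 I₀.
I₃ = I₂ cos²(120° − 60°) = 0.125 I₀ · cos²(60°) = 0.03125 I₀.
After rotation:
Unpolarized light through the first polarizer → I₁ = ½ I₀, now polarized at 0°.
I₂ = I₁ cos²(70° − 0°) = 0.5 I₀ · cos²(70°) = 0.05849 I₀.
I₃ = I₂ cos²(120° − 70°) = 0.05849 I₀ · cos²(50°) = 0.02417 I₀.
Ratio = 0.02417 / 0.03125 = 0.7733.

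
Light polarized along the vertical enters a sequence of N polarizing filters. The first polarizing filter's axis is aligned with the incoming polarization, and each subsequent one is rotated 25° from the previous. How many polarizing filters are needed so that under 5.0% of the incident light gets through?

First polarizer is aligned with the polarization: full transmission.
Each further stage multiplies by cos²(25°) = 0.8214.
After N polarizers: T = 0.8214^(N−1). Require T < 0.050 ⇒ N−1 > ln(0.050)/ln(0.8214) = 15.23, so N−1 ≥ 16 and N = 17.
Check: N=17 gives T = 0.04294 < 0.050; N=16 gives T = 0.05227.

N = 17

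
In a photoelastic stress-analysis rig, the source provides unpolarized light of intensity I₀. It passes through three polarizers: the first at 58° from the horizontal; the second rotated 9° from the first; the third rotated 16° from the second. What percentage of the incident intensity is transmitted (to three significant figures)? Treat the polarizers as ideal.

≈ 45.1%

Unpolarized light through the first polarizer → I₁ = ½ I₀, now polarized at 58°.
I₂ = I₁ cos²(9°) = 0.5 · 0.9755 I₀ = 0.4878 I₀.
I₃ = I₂ cos²(16°) = 0.4878 · 0.924 I₀ = 0.4507 I₀.
That is 45.07% of the incident intensity.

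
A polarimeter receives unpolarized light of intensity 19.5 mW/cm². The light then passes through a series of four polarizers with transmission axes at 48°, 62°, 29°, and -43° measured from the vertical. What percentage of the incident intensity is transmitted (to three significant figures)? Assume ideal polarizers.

≈ 3.16%

Unpolarized light through the first polarizer → I₁ = 19.5 mW/cm²/2 = 9.75 mW/cm², polarized at 48°.
I₂ = I₁ · cos²(14°) = 9.75 · 0.9415 = 9.179 mW/cm².
I₃ = I₂ · cos²(33°) = 9.179 · 0.7034 = 6.456 mW/cm².
I₄ = I₃ · cos²(72°) = 6.456 · 0.09549 = 0.6165 mW/cm².
That is 3.162% of the incident intensity.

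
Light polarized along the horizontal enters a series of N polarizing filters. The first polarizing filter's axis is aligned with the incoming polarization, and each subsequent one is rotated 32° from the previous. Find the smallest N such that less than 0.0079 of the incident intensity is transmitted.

N = 16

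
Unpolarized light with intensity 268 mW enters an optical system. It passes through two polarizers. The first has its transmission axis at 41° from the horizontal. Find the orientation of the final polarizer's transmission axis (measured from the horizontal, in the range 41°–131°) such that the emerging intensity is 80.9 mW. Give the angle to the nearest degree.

θ ≈ 80°

Unpolarized light through the first polarizer → I₁ = ½ I₀, now polarized at 41°.
Target fraction: 80.9 / 268 mW = 0.3019 of I₀.
Need I₂/I₀ = 0.3019, so cos²(θ − 41°) = 0.3019 / 0.5 = 0.6037.
θ − 41° = arccos(√0.6037) = 39.0°, giving θ ≈ 41 + 39.0 = 80.0°.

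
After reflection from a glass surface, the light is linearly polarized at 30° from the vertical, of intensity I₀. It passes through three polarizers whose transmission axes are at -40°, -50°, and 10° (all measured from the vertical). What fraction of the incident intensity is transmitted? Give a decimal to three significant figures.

I₁ = I₀ cos²(-40° − 30°) = I₀ cos²(70°) = 0.117 I₀.
I₂ = I₁ cos²(-50° + 40°) = 0.117 I₀ · cos²(10°) = 0.1135 I₀.
I₃ = I₂ cos²(10° + 50°) = 0.1135 I₀ · cos²(60°) = 0.02836 I₀.
Transmitted fraction = 0.02836.

≈ 0.0284 I₀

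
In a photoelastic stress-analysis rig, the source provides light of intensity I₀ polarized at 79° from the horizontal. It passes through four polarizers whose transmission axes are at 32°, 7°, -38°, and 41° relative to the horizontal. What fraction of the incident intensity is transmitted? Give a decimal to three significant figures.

I₁ = I₀ cos²(32° − 79°) = I₀ cos²(47°) = 0.4651 I₀.
I₂ = I₁ cos²(7° − 32°) = 0.4651 I₀ · cos²(25°) = 0.382 I₀.
I₃ = I₂ cos²(-38° − 7°) = 0.382 I₀ · cos²(45°) = 0.191 I₀.
I₄ = I₃ cos²(41° + 38°) = 0.191 I₀ · cos²(79°) = 0.006955 I₀.
Transmitted fraction = 0.006955.

≈ 0.00695 I₀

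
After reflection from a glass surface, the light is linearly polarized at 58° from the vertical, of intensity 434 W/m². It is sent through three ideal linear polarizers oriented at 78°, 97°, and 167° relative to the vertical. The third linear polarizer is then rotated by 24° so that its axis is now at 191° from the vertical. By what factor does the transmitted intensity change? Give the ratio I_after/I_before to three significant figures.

I_new/I_old ≈ 0.0416

Before rotation:
I₁ = I₀ cos²(78° − 58°) = I₀ cos²(20°) = 0.883 I₀.
I₂ = I₁ cos²(97° − 78°) = 0.883 I₀ · cos²(19°) = 0.7894 I₀.
I₃ = I₂ cos²(167° − 97°) = 0.7894 I₀ · cos²(70°) = 0.09235 I₀.
After rotation:
I₁ = I₀ cos²(78° − 58°) = I₀ cos²(20°) = 0.883 I₀.
I₂ = I₁ cos²(97° − 78°) = 0.883 I₀ · cos²(19°) = 0.7894 I₀.
Angle between axes 2 and 3: 86°. I₃ = 0.7894 I₀ · cos²(86°) = 0.003841 I₀.
Ratio = 0.003841 / 0.09235 = 0.0416.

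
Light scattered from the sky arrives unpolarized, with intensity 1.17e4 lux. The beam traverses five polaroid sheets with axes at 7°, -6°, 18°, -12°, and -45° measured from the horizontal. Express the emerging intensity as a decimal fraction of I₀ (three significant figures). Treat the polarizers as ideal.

Unpolarized light through the first polarizer → I₁ = 1.17e4 lux/2 = 5850 lux, polarized at 7°.
I₂ = I₁ · cos²(13°) = 5850 · 0.9494 = 5554 lux.
I₃ = I₂ · cos²(24°) = 5554 · 0.8346 = 4635 lux.
I₄ = I₃ · cos²(30°) = 4635 · 0.75 = 3476 lux.
I₅ = I₄ · cos²(33°) = 3476 · 0.7034 = 2445 lux.
Transmitted fraction = 0.209.

I/I₀ ≈ 0.209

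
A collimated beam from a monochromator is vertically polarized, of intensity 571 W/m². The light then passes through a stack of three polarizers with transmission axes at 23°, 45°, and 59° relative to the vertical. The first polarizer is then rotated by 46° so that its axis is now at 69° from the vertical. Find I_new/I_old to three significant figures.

Before rotation:
By Malus's law, I₁ = I₀ cos²(23° − 0°) = I₀ cos²(23°) = 0.8473 I₀.
I₂ = I₁ cos²(45° − 23°) = 0.8473 I₀ · cos²(22°) = 0.7284 I₀.
I₃ = I₂ cos²(59° − 45°) = 0.7284 I₀ · cos²(14°) = 0.6858 I₀.
After rotation:
I₁ = I₀ cos²(69° − 0°) = I₀ cos²(69°) = 0.1284 I₀.
I₂ = I₁ cos²(45° − 69°) = 0.1284 I₀ · cos²(24°) = 0.1072 I₀.
I₃ = I₂ cos²(59° − 45°) = 0.1072 I₀ · cos²(14°) = 0.1009 I₀.
Ratio = 0.1009 / 0.6858 = 0.1471.

I_new/I_old ≈ 0.147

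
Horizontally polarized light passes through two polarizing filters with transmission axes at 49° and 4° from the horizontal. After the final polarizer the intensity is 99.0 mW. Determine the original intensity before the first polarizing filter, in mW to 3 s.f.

I₀ ≈ 460 mW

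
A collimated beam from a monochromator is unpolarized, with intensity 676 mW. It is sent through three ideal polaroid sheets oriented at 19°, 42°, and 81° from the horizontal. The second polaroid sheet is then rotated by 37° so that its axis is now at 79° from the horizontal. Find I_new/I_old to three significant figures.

I_new/I_old ≈ 0.488

Before rotation:
Unpolarized light through the first polarizer → I₁ = ½ I₀, now polarized at 19°.
I₂ = I₁ cos²(42° − 19°) = 0.5 I₀ · cos²(23°) = 0.4237 I₀.
I₃ = I₂ cos²(81° − 42°) = 0.4237 I₀ · cos²(39°) = 0.2559 I₀.
After rotation:
Unpolarized light through the first polarizer → I₁ = ½ I₀, now polarized at 19°.
I₂ = I₁ cos²(79° − 19°) = 0.5 I₀ · cos²(60°) = 0.125 I₀.
I₃ = I₂ cos²(81° − 79°) = 0.125 I₀ · cos²(2°) = 0.1248 I₀.
Ratio = 0.1248 / 0.2559 = 0.4879.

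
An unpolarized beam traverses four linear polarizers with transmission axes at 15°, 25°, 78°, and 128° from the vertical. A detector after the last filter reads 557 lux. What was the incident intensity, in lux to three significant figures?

I₀ ≈ 7680 lux

Unpolarized light through the first polarizer → I₁ = ½ I₀, now polarized at 15°.
I₂ = I₁ cos²(25° − 15°) = 0.5 I₀ · cos²(10°) = 0.4849 I₀.
I₃ = I₂ cos²(78° − 25°) = 0.4849 I₀ · cos²(53°) = 0.1756 I₀.
I₄ = I₃ cos²(128° − 78°) = 0.1756 I₀ · cos²(50°) = 0.07257 I₀.
So 557 lux = 0.07257 I₀, giving I₀ = 557/0.07257 = 7676 lux.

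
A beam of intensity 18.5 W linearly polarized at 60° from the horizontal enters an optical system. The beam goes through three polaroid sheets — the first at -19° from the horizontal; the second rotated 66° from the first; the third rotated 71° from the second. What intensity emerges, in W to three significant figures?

I ≈ 0.0118 W

By Malus's law, I₁ = 18.5 W · cos²(79°) = 0.6735 W.
I₂ = I₁ · cos²(66°) = 0.6735 · 0.1654 = 0.1114 W.
I₃ = I₂ · cos²(71°) = 0.1114 · 0.106 = 0.01181 W.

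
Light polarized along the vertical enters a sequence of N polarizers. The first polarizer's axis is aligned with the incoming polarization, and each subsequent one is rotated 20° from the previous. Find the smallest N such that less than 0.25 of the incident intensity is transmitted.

N = 13

First polarizer is aligned with the polarization: full transmission.
Each further stage multiplies by cos²(20°) = 0.883.
After N polarizers: T = 0.883^(N−1). Require T < 0.25 ⇒ N−1 > ln(0.25)/ln(0.883) = 11.14, so N−1 ≥ 12 and N = 13.
Check: N=13 gives T = 0.2247 < 0.25; N=12 gives T = 0.2545.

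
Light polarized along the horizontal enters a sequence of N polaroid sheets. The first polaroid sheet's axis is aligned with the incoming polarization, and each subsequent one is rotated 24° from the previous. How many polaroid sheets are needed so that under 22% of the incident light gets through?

N = 10

First polarizer is aligned with the polarization: full transmission.
Each further stage multiplies by cos²(24°) = 0.8346.
After N polarizers: T = 0.8346^(N−1). Require T < 0.22 ⇒ N−1 > ln(0.22)/ln(0.8346) = 8.37, so N−1 ≥ 9 and N = 10.
Check: N=10 gives T = 0.1964 < 0.22; N=9 gives T = 0.2353.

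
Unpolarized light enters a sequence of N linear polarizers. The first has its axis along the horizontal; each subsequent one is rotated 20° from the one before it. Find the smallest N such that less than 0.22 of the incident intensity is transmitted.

First polarizer halves the unpolarized light: factor 1/2.
Each further stage multiplies by cos²(20°) = 0.883.
After N polarizers: T = 0.5·0.883^(N−1). Require T < 0.22 ⇒ N−1 > ln(0.22/0.5)/ln(0.883) = 6.60, so N−1 ≥ 7 and N = 8.
Check: N=8 gives T = 0.2093 < 0.22; N=7 gives T = 0.237.

N = 8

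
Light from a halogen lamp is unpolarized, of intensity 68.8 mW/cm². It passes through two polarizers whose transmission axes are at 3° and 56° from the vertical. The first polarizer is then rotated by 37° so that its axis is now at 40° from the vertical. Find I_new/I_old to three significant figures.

Before rotation:
Unpolarized light through the first polarizer → I₁ = ½ I₀, now polarized at 3°.
I₂ = I₁ cos²(56° − 3°) = 0.5 I₀ · cos²(53°) = 0.1811 I₀.
After rotation:
Unpolarized light through the first polarizer → I₁ = ½ I₀, now polarized at 40°.
I₂ = I₁ cos²(56° − 40°) = 0.5 I₀ · cos²(16°) = 0.462 I₀.
Ratio = 0.462 / 0.1811 = 2.551.

I_new/I_old ≈ 2.55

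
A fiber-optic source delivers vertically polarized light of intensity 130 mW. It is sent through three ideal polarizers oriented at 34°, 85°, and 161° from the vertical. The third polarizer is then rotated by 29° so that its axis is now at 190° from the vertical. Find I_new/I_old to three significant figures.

Before rotation:
I₁ = I₀ cos²(34° − 0°) = I₀ cos²(34°) = 0.6873 I₀.
I₂ = I₁ cos²(85° − 34°) = 0.6873 I₀ · cos²(51°) = 0.2722 I₀.
I₃ = I₂ cos²(161° − 85°) = 0.2722 I₀ · cos²(76°) = 0.01593 I₀.
After rotation:
I₁ = I₀ cos²(34° − 0°) = I₀ cos²(34°) = 0.6873 I₀.
I₂ = I₁ cos²(85° − 34°) = 0.6873 I₀ · cos²(51°) = 0.2722 I₀.
Angle between axes 2 and 3: 75°. I₃ = 0.2722 I₀ · cos²(75°) = 0.01823 I₀.
Ratio = 0.01823 / 0.01593 = 1.145.

I_new/I_old ≈ 1.14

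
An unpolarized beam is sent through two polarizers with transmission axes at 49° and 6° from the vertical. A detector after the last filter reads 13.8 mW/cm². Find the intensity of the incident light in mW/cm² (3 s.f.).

I₀ ≈ 51.6 mW/cm²

Unpolarized light through the first polarizer → I₁ = ½ I₀, now polarized at 49°.
I₂ = I₁ cos²(6° − 49°) = 0.5 I₀ · cos²(43°) = 0.2674 I₀.
So 13.8 mW/cm² = 0.2674 I₀, giving I₀ = 13.8/0.2674 = 51.6 mW/cm².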